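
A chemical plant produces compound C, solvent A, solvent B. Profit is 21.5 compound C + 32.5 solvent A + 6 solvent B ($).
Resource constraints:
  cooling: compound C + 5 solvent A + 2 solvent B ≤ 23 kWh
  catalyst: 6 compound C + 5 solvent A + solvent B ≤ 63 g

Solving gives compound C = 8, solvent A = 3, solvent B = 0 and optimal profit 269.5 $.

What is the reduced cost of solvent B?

-4

Check each constraint at x*: cooling 23/23 (tight); catalyst 63/63 (tight).
Dual feasibility on the basic columns requires 1·y_cooling + 6·y_catalyst = 21.5, 5·y_cooling + 5·y_catalyst = 32.5.
→ y_cooling = 3.5 and y_catalyst = 3.
Reduced cost of solvent B: c₃ − yᵀa₃ = 6 − (3.5·2 + 3·1) = 6 − 10 = -4.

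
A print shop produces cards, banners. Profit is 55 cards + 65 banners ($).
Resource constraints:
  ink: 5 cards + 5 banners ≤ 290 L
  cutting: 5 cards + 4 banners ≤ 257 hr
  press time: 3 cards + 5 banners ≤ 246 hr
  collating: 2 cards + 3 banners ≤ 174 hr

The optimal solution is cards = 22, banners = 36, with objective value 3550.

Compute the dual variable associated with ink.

At the optimum: ink uses 290 of 290 (binding); cutting uses 254 of 257 (slack = 3); press time uses 246 of 246 (binding); collating uses 152 of 174 (slack = 22).
Since cutting, collating are not tight, their duals are 0.
Dual feasibility on the basic columns requires 5·y_ink + 3·y_press time = 55, 5·y_ink + 5·y_press time = 65.
→ y_ink = 8 and y_press time = 5.
Shadow price of ink = 8.

8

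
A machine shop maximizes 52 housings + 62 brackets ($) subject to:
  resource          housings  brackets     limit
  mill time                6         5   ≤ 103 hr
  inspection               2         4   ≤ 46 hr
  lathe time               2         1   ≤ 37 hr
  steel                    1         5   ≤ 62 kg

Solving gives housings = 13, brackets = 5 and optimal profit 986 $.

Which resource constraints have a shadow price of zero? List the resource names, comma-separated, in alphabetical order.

mill time: 103/103 (binding)
inspection: 46/46 (binding)
lathe time: 31/37 (slack 6)
steel: 38/62 (slack 24)
By complementary slackness, a constraint with positive slack has shadow price 0 → lathe time, steel.

lathe time, steel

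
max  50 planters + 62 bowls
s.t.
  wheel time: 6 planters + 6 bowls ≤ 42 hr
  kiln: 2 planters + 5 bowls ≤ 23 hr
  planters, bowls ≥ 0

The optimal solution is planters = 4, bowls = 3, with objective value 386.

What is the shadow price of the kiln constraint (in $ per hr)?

Check each constraint at x*: wheel time 42/42 (tight); kiln 23/23 (tight).
From A_Bᵀ y = c: 6·y_wheel time + 2·y_kiln = 50; 6·y_wheel time + 5·y_kiln = 62.
This yields shadow prices y_wheel time = 7, y_kiln = 4.
Shadow price of kiln = 4.

4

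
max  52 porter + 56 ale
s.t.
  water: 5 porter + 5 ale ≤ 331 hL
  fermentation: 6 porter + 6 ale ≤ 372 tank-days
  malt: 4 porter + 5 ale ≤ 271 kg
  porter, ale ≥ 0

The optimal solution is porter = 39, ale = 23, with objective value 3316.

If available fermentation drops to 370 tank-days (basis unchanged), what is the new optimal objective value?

3304

Binding: fermentation and malt. Non-binding: water (21 unused).
By complementary slackness, y = 0 for the non-binding constraint.
Dual feasibility on the basic columns requires 6·y_fermentation + 4·y_malt = 52, 6·y_fermentation + 5·y_malt = 56.
This yields shadow prices y_fermentation = 6, y_malt = 4.
Δz = y_fermentation·Δb = 6 × (-2) = -12, so new z* = 3316 − 12 = 3304.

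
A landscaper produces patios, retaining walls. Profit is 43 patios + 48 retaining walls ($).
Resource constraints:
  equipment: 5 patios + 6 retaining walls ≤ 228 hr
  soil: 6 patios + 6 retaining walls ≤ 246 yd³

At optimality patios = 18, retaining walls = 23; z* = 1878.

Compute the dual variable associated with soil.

3

Both equipment and soil are binding at x*.
Dual feasibility on the basic columns requires 5·y_equipment + 6·y_soil = 43, 6·y_equipment + 6·y_soil = 48.
→ y_equipment = 5 and y_soil = 3.
Shadow price of soil = 3.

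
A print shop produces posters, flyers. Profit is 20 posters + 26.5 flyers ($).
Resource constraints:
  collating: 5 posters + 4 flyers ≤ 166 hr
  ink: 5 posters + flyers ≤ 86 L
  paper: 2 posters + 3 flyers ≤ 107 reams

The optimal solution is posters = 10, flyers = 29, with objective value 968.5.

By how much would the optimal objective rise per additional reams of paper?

7.5

Binding: collating and paper. Non-binding: ink (7 unused).
By complementary slackness, y = 0 for the non-binding constraint.
The binding rows give the dual system: 5·y_collating + 2·y_paper = 20 and 4·y_collating + 3·y_paper = 26.5.
This yields shadow prices y_collating = 1, y_paper = 7.5.
Shadow price of paper = 7.5.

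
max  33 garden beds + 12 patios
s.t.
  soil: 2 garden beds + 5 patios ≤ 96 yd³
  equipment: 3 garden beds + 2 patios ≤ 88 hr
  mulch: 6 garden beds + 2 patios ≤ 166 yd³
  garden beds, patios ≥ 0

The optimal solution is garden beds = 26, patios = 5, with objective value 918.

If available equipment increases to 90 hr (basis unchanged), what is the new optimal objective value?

At the optimum: soil uses 77 of 96 (slack = 19); equipment uses 88 of 88 (binding); mulch uses 166 of 166 (binding).
Since soil is not tight, its dual is 0.
Dual feasibility on the basic columns requires 3·y_equipment + 6·y_mulch = 33, 2·y_equipment + 2·y_mulch = 12.
This yields shadow prices y_equipment = 1, y_mulch = 5.
Δz = y_equipment·Δb = 1 × (2) = 2, so new z* = 918 + 2 = 920.

920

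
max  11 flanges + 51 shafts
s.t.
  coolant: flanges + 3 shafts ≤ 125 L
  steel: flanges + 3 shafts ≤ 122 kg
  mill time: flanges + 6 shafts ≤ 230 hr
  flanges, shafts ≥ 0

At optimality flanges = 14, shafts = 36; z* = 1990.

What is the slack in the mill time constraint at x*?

0

mill time used = 1·14 + 6·36 = 230; slack = 230 − 230 = 0.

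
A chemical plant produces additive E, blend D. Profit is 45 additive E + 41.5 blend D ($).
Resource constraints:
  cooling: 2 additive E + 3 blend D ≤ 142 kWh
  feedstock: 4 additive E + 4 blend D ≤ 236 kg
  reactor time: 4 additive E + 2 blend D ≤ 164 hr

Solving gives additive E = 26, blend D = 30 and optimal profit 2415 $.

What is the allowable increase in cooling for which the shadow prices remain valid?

12

Binding constraints: cooling, reactor time. The basis is B = [[2,3],[4,2]] with det -8.
Per unit increase in cooling, x* moves by d = (-0.25, 0.5).
The basis stays optimal until feedstock becomes binding; allowable increase = 12 kWh.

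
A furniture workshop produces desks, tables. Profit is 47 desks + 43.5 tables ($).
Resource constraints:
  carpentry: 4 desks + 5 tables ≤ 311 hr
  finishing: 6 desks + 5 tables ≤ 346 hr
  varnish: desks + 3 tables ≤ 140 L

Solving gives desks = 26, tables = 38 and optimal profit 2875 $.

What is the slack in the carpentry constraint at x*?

carpentry used = 4·26 + 5·38 = 294; slack = 311 − 294 = 17.

17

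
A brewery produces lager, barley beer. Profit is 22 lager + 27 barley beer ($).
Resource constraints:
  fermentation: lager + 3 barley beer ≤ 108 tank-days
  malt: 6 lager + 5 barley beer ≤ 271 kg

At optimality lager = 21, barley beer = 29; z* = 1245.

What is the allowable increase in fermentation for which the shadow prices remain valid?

Binding constraints: fermentation, malt. The basis is B = [[1,3],[6,5]] with det -13.
Per unit increase in fermentation, x* moves by d = (-0.3846, 0.4615).
The basis stays optimal until lager reaches 0; allowable increase = 54.6 tank-days.

54.6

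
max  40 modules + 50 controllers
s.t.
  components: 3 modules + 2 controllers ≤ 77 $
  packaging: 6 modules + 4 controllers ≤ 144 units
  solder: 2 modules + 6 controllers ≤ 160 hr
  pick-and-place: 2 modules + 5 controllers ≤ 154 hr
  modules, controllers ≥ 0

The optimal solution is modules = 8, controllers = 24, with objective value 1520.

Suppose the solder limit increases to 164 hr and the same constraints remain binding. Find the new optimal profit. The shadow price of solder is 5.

1540

Δb = 4, so new z* = 1520 + (5)·(4) = 1520 + 20 = 1540.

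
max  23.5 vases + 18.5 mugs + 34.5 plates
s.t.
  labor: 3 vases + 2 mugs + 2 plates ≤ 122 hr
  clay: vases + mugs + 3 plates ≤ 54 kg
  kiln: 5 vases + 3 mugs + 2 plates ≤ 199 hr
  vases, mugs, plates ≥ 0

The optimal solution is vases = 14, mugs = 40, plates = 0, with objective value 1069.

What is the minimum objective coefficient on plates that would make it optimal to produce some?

At the optimum: labor uses 122 of 122 (binding); clay uses 54 of 54 (binding); kiln uses 190 of 199 (slack = 9).
Since kiln is not tight, its dual is 0.
From A_Bᵀ y = c: 3·y_labor + 1·y_clay = 23.5; 2·y_labor + 1·y_clay = 18.5.
→ y_labor = 5 and y_clay = 8.5.
plates enters the basis when its profit ≥ yᵀa₃ = 5·2 + 8.5·3 = 35.5.

35.5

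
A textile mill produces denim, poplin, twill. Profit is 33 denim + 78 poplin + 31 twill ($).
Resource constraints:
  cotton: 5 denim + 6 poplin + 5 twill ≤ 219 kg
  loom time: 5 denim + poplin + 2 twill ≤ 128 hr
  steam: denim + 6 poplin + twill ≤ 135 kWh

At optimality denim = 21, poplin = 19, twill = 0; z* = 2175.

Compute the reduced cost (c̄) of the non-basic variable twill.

At the optimum: cotton uses 219 of 219 (binding); loom time uses 124 of 128 (slack = 4); steam uses 135 of 135 (binding).
Slack constraints have shadow price 0 (complementary slackness).
From A_Bᵀ y = c: 5·y_cotton + 1·y_steam = 33; 6·y_cotton + 6·y_steam = 78.
→ y_cotton = 5 and y_steam = 8.
Reduced cost of twill: c₃ − yᵀa₃ = 31 − (5·5 + 8·1) = 31 − 33 = -2.

-2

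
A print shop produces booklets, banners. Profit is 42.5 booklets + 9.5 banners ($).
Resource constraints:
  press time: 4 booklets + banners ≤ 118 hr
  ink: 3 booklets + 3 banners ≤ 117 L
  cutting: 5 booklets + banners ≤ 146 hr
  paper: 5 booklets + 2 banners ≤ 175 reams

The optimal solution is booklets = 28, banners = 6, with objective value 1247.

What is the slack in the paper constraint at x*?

23

paper used = 5·28 + 2·6 = 152; slack = 175 − 152 = 23.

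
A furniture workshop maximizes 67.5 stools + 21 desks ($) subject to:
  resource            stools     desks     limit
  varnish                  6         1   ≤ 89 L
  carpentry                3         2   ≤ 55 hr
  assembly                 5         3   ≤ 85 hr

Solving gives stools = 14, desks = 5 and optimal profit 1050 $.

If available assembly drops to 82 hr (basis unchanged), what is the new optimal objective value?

Check each constraint at x*: varnish 89/89 (tight); carpentry 52/55 (slack 3); assembly 85/85 (tight).
Since carpentry is not tight, its dual is 0.
Dual feasibility on the basic columns requires 6·y_varnish + 5·y_assembly = 67.5, 1·y_varnish + 3·y_assembly = 21.
Solving: y_varnish = 7.5, y_assembly = 4.5.
Δz = y_assembly·Δb = 4.5 × (-3) = -13.5, so new z* = 1050 − 13.5 = 1036.5.

1036.5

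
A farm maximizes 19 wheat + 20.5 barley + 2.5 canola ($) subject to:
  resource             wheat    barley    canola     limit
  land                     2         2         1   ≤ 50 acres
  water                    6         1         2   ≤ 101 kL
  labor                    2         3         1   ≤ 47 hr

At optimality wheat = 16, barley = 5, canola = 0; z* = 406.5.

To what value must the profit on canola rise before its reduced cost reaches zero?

Binding: water and labor. Non-binding: land (8 unused).
Since land is not tight, its dual is 0.
The binding rows give the dual system: 6·y_water + 2·y_labor = 19 and 1·y_water + 3·y_labor = 20.5.
Solving: y_water = 1, y_labor = 6.5.
canola enters the basis when its profit ≥ yᵀa₃ = 1·2 + 6.5·1 = 8.5.

8.5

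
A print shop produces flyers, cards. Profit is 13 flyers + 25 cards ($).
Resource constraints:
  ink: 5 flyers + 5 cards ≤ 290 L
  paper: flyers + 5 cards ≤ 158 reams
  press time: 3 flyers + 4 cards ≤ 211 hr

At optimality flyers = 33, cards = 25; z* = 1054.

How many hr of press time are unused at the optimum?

press time used = 3·33 + 4·25 = 199; slack = 211 − 199 = 12.

12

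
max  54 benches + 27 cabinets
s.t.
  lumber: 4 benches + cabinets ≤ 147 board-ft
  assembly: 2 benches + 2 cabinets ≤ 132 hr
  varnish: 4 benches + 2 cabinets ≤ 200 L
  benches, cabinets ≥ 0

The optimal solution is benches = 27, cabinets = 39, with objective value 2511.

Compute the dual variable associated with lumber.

Check each constraint at x*: lumber 147/147 (tight); assembly 132/132 (tight); varnish 186/200 (slack 14).
Slack constraints have shadow price 0 (complementary slackness).
From A_Bᵀ y = c: 4·y_lumber + 2·y_assembly = 54; 1·y_lumber + 2·y_assembly = 27.
This yields shadow prices y_lumber = 9, y_assembly = 9.
Shadow price of lumber = 9.

9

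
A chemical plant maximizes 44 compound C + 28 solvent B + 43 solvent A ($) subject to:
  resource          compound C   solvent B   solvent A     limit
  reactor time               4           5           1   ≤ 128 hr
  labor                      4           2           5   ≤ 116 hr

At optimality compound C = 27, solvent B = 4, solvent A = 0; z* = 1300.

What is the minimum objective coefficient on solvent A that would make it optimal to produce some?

47

Both reactor time and labor are binding at x*.
From A_Bᵀ y = c: 4·y_reactor time + 4·y_labor = 44; 5·y_reactor time + 2·y_labor = 28.
Solving: y_reactor time = 2, y_labor = 9.
solvent A enters the basis when its profit ≥ yᵀa₃ = 2·1 + 9·5 = 47.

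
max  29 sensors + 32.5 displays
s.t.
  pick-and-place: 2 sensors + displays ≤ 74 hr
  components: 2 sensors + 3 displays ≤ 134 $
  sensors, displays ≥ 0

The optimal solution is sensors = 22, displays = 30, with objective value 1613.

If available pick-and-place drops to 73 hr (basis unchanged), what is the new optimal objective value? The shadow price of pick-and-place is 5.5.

Δb = -1, so new z* = 1613 + (5.5)·(-1) = 1613 − 5.5 = 1607.5.

1607.5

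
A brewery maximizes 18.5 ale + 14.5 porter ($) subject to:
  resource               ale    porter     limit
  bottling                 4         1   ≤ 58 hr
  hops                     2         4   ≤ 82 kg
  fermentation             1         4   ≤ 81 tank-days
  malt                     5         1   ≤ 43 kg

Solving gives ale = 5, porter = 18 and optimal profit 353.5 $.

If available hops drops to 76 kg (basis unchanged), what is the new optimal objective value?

At the optimum: bottling uses 38 of 58 (slack = 20); hops uses 82 of 82 (binding); fermentation uses 77 of 81 (slack = 4); malt uses 43 of 43 (binding).
Since bottling, fermentation are not tight, their duals are 0.
Dual feasibility on the basic columns requires 2·y_hops + 5·y_malt = 18.5, 4·y_hops + 1·y_malt = 14.5.
Solving: y_hops = 3, y_malt = 2.5.
Δz = y_hops·Δb = 3 × (-6) = -18, so new z* = 353.5 − 18 = 335.5.

335.5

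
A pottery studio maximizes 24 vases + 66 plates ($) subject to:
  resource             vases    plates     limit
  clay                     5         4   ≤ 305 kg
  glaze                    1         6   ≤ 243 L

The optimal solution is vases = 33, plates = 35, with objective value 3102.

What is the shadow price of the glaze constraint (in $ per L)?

Check each constraint at x*: clay 305/305 (tight); glaze 243/243 (tight).
From A_Bᵀ y = c: 5·y_clay + 1·y_glaze = 24; 4·y_clay + 6·y_glaze = 66.
→ y_clay = 3 and y_glaze = 9.
Shadow price of glaze = 9.

9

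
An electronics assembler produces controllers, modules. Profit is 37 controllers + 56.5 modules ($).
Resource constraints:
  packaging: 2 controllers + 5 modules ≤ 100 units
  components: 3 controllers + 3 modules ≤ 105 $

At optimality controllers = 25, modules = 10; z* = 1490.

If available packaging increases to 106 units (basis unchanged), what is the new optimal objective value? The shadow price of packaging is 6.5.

Δb = 6, so new z* = 1490 + (6.5)·(6) = 1490 + 39 = 1529.

1529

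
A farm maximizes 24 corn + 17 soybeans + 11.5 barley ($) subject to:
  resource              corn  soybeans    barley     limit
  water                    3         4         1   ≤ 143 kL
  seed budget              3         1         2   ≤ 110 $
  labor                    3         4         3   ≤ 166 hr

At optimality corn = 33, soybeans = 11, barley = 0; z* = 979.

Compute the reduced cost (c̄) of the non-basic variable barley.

Binding: water and seed budget. Non-binding: labor (23 unused).
Slack constraints have shadow price 0 (complementary slackness).
Dual feasibility on the basic columns requires 3·y_water + 3·y_seed budget = 24, 4·y_water + 1·y_seed budget = 17.
Solving: y_water = 3, y_seed budget = 5.
Reduced cost of barley: c₃ − yᵀa₃ = 11.5 − (3·1 + 5·2) = 11.5 − 13 = -1.5.

-1.5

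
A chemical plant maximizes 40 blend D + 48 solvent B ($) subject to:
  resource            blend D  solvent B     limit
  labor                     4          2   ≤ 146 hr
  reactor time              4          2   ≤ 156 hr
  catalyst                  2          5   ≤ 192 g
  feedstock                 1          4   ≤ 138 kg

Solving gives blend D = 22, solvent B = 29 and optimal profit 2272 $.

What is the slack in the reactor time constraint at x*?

reactor time used = 4·22 + 2·29 = 146; slack = 156 − 146 = 10.

10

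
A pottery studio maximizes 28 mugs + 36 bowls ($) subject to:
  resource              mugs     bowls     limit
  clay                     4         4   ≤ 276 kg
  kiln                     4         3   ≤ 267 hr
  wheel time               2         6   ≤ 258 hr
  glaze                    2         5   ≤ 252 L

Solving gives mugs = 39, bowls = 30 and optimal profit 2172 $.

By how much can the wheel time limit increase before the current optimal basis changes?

32

Binding constraints: clay, wheel time. The basis is B = [[4,4],[2,6]] with det 16.
Per unit increase in wheel time, x* moves by d = (-0.25, 0.25).
The basis stays optimal until glaze becomes binding; allowable increase = 32 hr.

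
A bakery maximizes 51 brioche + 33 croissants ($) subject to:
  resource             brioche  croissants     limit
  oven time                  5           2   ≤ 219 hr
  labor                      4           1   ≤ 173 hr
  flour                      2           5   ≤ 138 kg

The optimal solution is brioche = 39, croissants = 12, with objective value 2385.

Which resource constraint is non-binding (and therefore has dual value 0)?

labor

oven time: 219/219 (binding)
labor: 168/173 (slack 5)
flour: 138/138 (binding)
By complementary slackness, a constraint with positive slack has shadow price 0 → labor.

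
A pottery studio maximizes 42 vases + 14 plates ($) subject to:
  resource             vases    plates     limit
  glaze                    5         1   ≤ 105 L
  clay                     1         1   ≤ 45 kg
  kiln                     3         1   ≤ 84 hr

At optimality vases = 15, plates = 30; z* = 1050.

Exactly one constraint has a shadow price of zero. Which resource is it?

glaze: 105/105 (binding)
clay: 45/45 (binding)
kiln: 75/84 (slack 9)
By complementary slackness, a constraint with positive slack has shadow price 0 → kiln.

kiln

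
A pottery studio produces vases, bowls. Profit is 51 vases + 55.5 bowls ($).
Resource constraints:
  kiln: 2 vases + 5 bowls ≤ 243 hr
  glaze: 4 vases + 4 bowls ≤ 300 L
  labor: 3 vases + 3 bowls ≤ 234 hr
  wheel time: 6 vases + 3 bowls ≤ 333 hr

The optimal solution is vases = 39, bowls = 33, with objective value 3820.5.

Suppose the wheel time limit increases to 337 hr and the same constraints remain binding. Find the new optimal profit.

Binding: kiln and wheel time. Non-binding: glaze (12 unused), labor (18 unused).
Since glaze, labor are not tight, their duals are 0.
From A_Bᵀ y = c: 2·y_kiln + 6·y_wheel time = 51; 5·y_kiln + 3·y_wheel time = 55.5.
This yields shadow prices y_kiln = 7.5, y_wheel time = 6.
Δz = y_wheel time·Δb = 6 × (4) = 24, so new z* = 3820.5 + 24 = 3844.5.

3844.5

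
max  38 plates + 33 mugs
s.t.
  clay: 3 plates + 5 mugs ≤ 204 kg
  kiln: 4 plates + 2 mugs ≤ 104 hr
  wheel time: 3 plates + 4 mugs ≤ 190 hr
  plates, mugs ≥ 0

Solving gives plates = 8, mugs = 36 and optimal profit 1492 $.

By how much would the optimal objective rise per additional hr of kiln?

6.5

At the optimum: clay uses 204 of 204 (binding); kiln uses 104 of 104 (binding); wheel time uses 168 of 190 (slack = 22).
By complementary slackness, y = 0 for the non-binding constraint.
The binding rows give the dual system: 3·y_clay + 4·y_kiln = 38 and 5·y_clay + 2·y_kiln = 33.
This yields shadow prices y_clay = 4, y_kiln = 6.5.
Shadow price of kiln = 6.5.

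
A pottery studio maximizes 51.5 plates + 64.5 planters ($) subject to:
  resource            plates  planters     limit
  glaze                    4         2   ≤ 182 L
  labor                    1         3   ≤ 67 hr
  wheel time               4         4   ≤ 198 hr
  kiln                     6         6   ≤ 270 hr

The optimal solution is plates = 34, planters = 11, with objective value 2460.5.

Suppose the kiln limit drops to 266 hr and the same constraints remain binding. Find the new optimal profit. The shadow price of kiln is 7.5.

Δb = -4, so new z* = 2460.5 + (7.5)·(-4) = 2460.5 − 30 = 2430.5.

2430.5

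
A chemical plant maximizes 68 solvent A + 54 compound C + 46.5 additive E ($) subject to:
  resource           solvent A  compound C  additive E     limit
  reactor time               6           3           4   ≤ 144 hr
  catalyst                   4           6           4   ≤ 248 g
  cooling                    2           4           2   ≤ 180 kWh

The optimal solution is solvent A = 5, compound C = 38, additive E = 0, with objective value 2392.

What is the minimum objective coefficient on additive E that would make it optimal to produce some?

52

At the optimum: reactor time uses 144 of 144 (binding); catalyst uses 248 of 248 (binding); cooling uses 162 of 180 (slack = 18).
Slack constraints have shadow price 0 (complementary slackness).
From A_Bᵀ y = c: 6·y_reactor time + 4·y_catalyst = 68; 3·y_reactor time + 6·y_catalyst = 54.
Solving: y_reactor time = 8, y_catalyst = 5.
additive E enters the basis when its profit ≥ yᵀa₃ = 8·4 + 5·4 = 52.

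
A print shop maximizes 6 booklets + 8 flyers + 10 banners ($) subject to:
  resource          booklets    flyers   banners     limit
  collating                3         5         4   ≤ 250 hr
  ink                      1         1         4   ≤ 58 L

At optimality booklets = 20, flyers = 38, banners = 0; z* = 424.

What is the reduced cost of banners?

-6

Both collating and ink are binding at x*.
The binding rows give the dual system: 3·y_collating + 1·y_ink = 6 and 5·y_collating + 1·y_ink = 8.
This yields shadow prices y_collating = 1, y_ink = 3.
Reduced cost of banners: c₃ − yᵀa₃ = 10 − (1·4 + 3·4) = 10 − 16 = -6.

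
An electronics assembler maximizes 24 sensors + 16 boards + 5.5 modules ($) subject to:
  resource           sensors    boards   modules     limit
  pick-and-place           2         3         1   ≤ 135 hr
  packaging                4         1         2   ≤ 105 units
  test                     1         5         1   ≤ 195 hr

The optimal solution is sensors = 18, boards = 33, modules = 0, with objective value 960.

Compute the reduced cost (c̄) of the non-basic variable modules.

-6.5

Binding: pick-and-place and packaging. Non-binding: test (12 unused).
Since test is not tight, its dual is 0.
From A_Bᵀ y = c: 2·y_pick-and-place + 4·y_packaging = 24; 3·y_pick-and-place + 1·y_packaging = 16.
This yields shadow prices y_pick-and-place = 4, y_packaging = 4.
Reduced cost of modules: c₃ − yᵀa₃ = 5.5 − (4·1 + 4·2) = 5.5 − 12 = -6.5.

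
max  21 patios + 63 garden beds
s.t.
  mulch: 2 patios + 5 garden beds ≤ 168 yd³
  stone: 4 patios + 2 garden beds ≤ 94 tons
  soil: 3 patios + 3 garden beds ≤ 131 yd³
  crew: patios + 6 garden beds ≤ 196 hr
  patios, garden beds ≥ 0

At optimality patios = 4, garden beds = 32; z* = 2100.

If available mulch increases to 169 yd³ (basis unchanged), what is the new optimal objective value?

2109

Check each constraint at x*: mulch 168/168 (tight); stone 80/94 (slack 14); soil 108/131 (slack 23); crew 196/196 (tight).
By complementary slackness, y = 0 for the non-binding constraints.
The binding rows give the dual system: 2·y_mulch + 1·y_crew = 21 and 5·y_mulch + 6·y_crew = 63.
→ y_mulch = 9 and y_crew = 3.
Δz = y_mulch·Δb = 9 × (1) = 9, so new z* = 2100 + 9 = 2109.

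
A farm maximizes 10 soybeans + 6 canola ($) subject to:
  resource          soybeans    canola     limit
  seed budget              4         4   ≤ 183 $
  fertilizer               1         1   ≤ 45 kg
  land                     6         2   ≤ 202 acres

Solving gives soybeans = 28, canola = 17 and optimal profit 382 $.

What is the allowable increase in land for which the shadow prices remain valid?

68

Binding constraints: fertilizer, land. The basis is B = [[1,1],[6,2]] with det -4.
Per unit increase in land, x* moves by d = (0.25, -0.25).
The basis stays optimal until canola reaches 0; allowable increase = 68 acres.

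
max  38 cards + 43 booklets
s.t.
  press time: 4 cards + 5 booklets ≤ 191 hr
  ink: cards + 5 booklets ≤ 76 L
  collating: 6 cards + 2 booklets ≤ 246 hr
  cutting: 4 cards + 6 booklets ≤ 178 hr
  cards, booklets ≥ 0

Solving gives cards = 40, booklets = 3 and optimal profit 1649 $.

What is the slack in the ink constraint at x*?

21

ink used = 1·40 + 5·3 = 55; slack = 76 − 55 = 21.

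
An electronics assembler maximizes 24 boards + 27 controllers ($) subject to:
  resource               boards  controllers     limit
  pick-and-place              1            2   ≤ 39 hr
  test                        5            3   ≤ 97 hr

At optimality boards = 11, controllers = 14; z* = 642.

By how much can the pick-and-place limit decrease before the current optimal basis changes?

19.6

Binding constraints: pick-and-place, test. The basis is B = [[1,2],[5,3]] with det -7.
Per unit decrease in pick-and-place, x* moves by d = (0.4286, -0.7143).
The basis stays optimal until controllers reaches 0; allowable decrease = 19.6 hr.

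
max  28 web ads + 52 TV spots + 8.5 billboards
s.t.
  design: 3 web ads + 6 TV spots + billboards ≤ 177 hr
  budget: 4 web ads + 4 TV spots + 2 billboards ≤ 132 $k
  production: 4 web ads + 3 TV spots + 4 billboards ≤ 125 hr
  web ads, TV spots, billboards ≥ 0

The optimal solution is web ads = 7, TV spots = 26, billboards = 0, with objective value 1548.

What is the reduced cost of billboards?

Check each constraint at x*: design 177/177 (tight); budget 132/132 (tight); production 106/125 (slack 19).
By complementary slackness, y = 0 for the non-binding constraint.
From A_Bᵀ y = c: 3·y_design + 4·y_budget = 28; 6·y_design + 4·y_budget = 52.
This yields shadow prices y_design = 8, y_budget = 1.
Reduced cost of billboards: c₃ − yᵀa₃ = 8.5 − (8·1 + 1·2) = 8.5 − 10 = -1.5.

-1.5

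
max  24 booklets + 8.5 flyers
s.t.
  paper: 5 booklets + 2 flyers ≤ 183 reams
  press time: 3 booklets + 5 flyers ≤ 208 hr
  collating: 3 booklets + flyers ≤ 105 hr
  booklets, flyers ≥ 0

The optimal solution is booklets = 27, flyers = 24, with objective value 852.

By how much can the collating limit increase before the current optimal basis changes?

Binding constraints: paper, collating. The basis is B = [[5,2],[3,1]] with det -1.
Per unit increase in collating, x* moves by d = (2, -5).
The basis stays optimal until flyers reaches 0; allowable increase = 4.8 hr.

4.8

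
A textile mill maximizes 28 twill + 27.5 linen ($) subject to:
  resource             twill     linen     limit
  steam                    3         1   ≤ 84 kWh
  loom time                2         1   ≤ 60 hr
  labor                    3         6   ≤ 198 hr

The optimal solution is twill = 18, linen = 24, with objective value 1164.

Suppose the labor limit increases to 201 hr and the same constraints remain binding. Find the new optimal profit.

1173

Binding: loom time and labor. Non-binding: steam (6 unused).
Slack constraints have shadow price 0 (complementary slackness).
The binding rows give the dual system: 2·y_loom time + 3·y_labor = 28 and 1·y_loom time + 6·y_labor = 27.5.
This yields shadow prices y_loom time = 9.5, y_labor = 3.
Δz = y_labor·Δb = 3 × (3) = 9, so new z* = 1164 + 9 = 1173.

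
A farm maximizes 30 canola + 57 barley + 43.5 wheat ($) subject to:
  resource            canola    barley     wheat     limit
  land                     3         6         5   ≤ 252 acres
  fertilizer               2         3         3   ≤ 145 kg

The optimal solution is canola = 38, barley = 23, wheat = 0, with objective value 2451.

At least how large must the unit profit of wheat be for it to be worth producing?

49

Check each constraint at x*: land 252/252 (tight); fertilizer 145/145 (tight).
From A_Bᵀ y = c: 3·y_land + 2·y_fertilizer = 30; 6·y_land + 3·y_fertilizer = 57.
→ y_land = 8 and y_fertilizer = 3.
wheat enters the basis when its profit ≥ yᵀa₃ = 8·5 + 3·3 = 49.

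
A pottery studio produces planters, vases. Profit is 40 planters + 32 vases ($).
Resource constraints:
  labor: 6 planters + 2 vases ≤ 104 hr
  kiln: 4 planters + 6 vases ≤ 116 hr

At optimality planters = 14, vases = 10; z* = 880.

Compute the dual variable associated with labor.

4

Both labor and kiln are binding at x*.
The binding rows give the dual system: 6·y_labor + 4·y_kiln = 40 and 2·y_labor + 6·y_kiln = 32.
Solving: y_labor = 4, y_kiln = 4.
Shadow price of labor = 4.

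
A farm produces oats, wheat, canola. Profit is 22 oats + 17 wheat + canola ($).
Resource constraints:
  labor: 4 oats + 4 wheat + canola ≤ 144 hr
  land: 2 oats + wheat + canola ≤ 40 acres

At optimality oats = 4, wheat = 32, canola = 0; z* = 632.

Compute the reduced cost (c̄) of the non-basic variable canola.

-7

At the optimum: labor uses 144 of 144 (binding); land uses 40 of 40 (binding).
Dual feasibility on the basic columns requires 4·y_labor + 2·y_land = 22, 4·y_labor + 1·y_land = 17.
This yields shadow prices y_labor = 3, y_land = 5.
Reduced cost of canola: c₃ − yᵀa₃ = 1 − (3·1 + 5·1) = 1 − 8 = -7.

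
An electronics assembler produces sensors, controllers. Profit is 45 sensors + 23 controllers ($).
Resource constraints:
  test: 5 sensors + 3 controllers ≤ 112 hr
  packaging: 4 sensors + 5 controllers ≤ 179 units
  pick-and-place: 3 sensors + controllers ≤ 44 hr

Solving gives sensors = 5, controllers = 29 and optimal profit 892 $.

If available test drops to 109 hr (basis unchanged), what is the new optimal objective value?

874

Binding: test and pick-and-place. Non-binding: packaging (14 unused).
By complementary slackness, y = 0 for the non-binding constraint.
Dual feasibility on the basic columns requires 5·y_test + 3·y_pick-and-place = 45, 3·y_test + 1·y_pick-and-place = 23.
This yields shadow prices y_test = 6, y_pick-and-place = 5.
Δz = y_test·Δb = 6 × (-3) = -18, so new z* = 892 − 18 = 874.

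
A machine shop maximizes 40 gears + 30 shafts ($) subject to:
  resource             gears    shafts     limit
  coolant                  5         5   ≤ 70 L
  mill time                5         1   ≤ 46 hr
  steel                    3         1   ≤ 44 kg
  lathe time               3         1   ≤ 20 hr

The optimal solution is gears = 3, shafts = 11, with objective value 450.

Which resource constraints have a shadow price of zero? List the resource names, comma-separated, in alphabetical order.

coolant: 70/70 (binding)
mill time: 26/46 (slack 20)
steel: 20/44 (slack 24)
lathe time: 20/20 (binding)
By complementary slackness, a constraint with positive slack has shadow price 0 → mill time, steel.

mill time, steel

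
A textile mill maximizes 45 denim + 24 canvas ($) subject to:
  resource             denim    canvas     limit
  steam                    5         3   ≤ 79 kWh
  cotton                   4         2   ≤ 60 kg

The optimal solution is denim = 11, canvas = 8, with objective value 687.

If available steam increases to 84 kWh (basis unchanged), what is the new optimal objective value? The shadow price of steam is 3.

Δb = 5, so new z* = 687 + (3)·(5) = 687 + 15 = 702.

702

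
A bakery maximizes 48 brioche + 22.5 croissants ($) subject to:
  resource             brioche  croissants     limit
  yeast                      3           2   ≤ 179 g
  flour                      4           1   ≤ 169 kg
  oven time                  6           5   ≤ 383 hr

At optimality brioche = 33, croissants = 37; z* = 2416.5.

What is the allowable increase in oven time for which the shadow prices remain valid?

Binding constraints: flour, oven time. The basis is B = [[4,1],[6,5]] with det 14.
Per unit increase in oven time, x* moves by d = (-0.0714, 0.2857).
The basis stays optimal until yeast becomes binding; allowable increase = 16.8 hr.

16.8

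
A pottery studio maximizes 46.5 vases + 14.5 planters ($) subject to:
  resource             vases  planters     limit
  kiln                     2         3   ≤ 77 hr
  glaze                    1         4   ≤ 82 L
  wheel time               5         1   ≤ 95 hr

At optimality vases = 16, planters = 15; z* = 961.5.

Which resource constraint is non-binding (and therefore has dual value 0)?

glaze

kiln: 77/77 (binding)
glaze: 76/82 (slack 6)
wheel time: 95/95 (binding)
By complementary slackness, a constraint with positive slack has shadow price 0 → glaze.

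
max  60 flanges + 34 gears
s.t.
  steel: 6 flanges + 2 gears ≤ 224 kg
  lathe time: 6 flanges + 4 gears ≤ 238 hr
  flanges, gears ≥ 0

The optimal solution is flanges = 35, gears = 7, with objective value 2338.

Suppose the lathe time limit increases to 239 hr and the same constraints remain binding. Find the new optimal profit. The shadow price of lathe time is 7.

Δb = 1, so new z* = 2338 + (7)·(1) = 2338 + 7 = 2345.

2345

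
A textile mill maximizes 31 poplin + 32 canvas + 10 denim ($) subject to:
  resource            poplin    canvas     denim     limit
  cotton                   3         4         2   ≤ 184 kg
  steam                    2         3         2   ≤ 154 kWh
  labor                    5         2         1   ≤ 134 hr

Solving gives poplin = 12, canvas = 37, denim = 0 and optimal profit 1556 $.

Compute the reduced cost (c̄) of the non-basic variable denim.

At the optimum: cotton uses 184 of 184 (binding); steam uses 135 of 154 (slack = 19); labor uses 134 of 134 (binding).
Slack constraints have shadow price 0 (complementary slackness).
From A_Bᵀ y = c: 3·y_cotton + 5·y_labor = 31; 4·y_cotton + 2·y_labor = 32.
This yields shadow prices y_cotton = 7, y_labor = 2.
Reduced cost of denim: c₃ − yᵀa₃ = 10 − (7·2 + 2·1) = 10 − 16 = -6.

-6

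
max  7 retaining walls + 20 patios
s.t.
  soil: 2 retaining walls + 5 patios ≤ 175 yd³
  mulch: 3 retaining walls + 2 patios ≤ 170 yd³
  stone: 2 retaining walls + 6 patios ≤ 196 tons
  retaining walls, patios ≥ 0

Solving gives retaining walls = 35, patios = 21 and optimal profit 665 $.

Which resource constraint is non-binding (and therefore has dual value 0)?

soil: 175/175 (binding)
mulch: 147/170 (slack 23)
stone: 196/196 (binding)
By complementary slackness, a constraint with positive slack has shadow price 0 → mulch.

mulch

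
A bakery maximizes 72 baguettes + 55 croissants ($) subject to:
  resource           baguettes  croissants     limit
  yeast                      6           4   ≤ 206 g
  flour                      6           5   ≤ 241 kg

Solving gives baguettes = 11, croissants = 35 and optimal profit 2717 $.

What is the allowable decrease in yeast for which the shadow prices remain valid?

13.2

Binding constraints: yeast, flour. The basis is B = [[6,4],[6,5]] with det 6.
Per unit decrease in yeast, x* moves by d = (-0.8333, 1).
The basis stays optimal until baguettes reaches 0; allowable decrease = 13.2 g.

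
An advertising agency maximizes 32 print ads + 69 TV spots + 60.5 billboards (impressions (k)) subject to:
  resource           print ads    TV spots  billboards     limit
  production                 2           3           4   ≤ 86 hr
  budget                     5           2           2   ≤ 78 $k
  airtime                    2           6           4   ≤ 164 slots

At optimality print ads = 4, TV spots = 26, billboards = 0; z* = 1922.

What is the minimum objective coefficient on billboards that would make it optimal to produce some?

64

At the optimum: production uses 86 of 86 (binding); budget uses 72 of 78 (slack = 6); airtime uses 164 of 164 (binding).
By complementary slackness, y = 0 for the non-binding constraint.
From A_Bᵀ y = c: 2·y_production + 2·y_airtime = 32; 3·y_production + 6·y_airtime = 69.
→ y_production = 9 and y_airtime = 7.
billboards enters the basis when its profit ≥ yᵀa₃ = 9·4 + 7·4 = 64.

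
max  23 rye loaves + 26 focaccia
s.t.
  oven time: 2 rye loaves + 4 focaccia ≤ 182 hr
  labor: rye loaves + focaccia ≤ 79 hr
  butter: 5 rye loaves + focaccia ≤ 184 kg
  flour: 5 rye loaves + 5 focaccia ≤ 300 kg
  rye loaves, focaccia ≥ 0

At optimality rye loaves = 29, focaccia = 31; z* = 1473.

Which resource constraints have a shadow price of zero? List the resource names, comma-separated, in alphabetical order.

oven time: 182/182 (binding)
labor: 60/79 (slack 19)
butter: 176/184 (slack 8)
flour: 300/300 (binding)
By complementary slackness, a constraint with positive slack has shadow price 0 → butter, labor.

butter, labor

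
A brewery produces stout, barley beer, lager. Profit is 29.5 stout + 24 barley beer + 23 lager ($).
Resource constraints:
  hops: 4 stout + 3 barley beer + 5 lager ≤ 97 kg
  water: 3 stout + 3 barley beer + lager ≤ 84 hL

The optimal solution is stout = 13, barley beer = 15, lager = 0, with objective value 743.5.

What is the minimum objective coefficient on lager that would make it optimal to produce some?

Both hops and water are binding at x*.
Dual feasibility on the basic columns requires 4·y_hops + 3·y_water = 29.5, 3·y_hops + 3·y_water = 24.
→ y_hops = 5.5 and y_water = 2.5.
lager enters the basis when its profit ≥ yᵀa₃ = 5.5·5 + 2.5·1 = 30.

30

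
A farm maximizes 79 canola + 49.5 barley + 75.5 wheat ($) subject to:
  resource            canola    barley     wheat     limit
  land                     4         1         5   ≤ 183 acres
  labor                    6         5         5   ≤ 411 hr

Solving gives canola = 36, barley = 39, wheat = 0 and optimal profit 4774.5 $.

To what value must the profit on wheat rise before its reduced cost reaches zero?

Both land and labor are binding at x*.
Dual feasibility on the basic columns requires 4·y_land + 6·y_labor = 79, 1·y_land + 5·y_labor = 49.5.
This yields shadow prices y_land = 7, y_labor = 8.5.
wheat enters the basis when its profit ≥ yᵀa₃ = 7·5 + 8.5·5 = 77.5.

77.5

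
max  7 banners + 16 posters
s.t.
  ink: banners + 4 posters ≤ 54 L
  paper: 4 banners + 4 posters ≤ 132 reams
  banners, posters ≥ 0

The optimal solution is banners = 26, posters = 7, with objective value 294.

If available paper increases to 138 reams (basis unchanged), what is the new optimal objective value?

Both ink and paper are binding at x*.
Dual feasibility on the basic columns requires 1·y_ink + 4·y_paper = 7, 4·y_ink + 4·y_paper = 16.
Solving: y_ink = 3, y_paper = 1.
Δz = y_paper·Δb = 1 × (6) = 6, so new z* = 294 + 6 = 300.

300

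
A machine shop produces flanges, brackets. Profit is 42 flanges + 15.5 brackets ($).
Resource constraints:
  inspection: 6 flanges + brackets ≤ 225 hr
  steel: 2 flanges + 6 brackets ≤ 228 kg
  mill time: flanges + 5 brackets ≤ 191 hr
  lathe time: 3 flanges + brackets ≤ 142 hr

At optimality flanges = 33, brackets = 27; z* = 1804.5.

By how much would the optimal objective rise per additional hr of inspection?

Binding: inspection and steel. Non-binding: mill time (23 unused), lathe time (16 unused).
Slack constraints have shadow price 0 (complementary slackness).
Dual feasibility on the basic columns requires 6·y_inspection + 2·y_steel = 42, 1·y_inspection + 6·y_steel = 15.5.
Solving: y_inspection = 6.5, y_steel = 1.5.
Shadow price of inspection = 6.5.

6.5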